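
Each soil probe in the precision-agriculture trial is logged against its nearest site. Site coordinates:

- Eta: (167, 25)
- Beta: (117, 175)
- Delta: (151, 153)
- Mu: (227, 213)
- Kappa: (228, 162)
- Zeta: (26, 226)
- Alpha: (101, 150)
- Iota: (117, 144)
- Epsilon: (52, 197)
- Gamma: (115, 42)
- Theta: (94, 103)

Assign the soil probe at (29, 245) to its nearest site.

Squared distances to each site:
Eta: 67444.000; Beta: 12644.000; Delta: 23348.000; Mu: 40228.000; Kappa: 46490.000; Zeta: 370.000; Alpha: 14209.000; Iota: 17945.000; Epsilon: 2833.000; Gamma: 48605.000; Theta: 24389.000.
Minimum at Zeta.

Zeta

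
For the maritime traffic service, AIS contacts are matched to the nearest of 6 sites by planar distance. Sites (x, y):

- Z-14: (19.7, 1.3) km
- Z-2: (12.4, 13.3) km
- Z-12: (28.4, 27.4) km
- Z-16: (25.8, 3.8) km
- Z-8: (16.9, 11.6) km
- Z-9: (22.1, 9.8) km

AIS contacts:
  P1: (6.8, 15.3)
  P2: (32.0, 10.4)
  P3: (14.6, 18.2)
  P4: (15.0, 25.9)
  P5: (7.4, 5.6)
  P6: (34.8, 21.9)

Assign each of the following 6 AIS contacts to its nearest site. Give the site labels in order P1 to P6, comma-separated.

Z-2, Z-16, Z-2, Z-2, Z-2, Z-12

P1 → Z-2 (d²=35.36)
P2 → Z-16 (d²=82.00)
P3 → Z-2 (d²=28.85)
P4 → Z-2 (d²=165.52)
P5 → Z-2 (d²=84.29)
P6 → Z-12 (d²=71.21)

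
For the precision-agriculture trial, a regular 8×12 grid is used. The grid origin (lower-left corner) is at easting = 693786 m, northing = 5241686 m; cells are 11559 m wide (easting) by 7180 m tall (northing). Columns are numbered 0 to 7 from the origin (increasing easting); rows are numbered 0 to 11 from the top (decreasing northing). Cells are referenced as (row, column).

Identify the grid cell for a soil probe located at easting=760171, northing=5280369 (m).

Column index: ⌊(760171 − 693786) / 11559⌋ = ⌊5.743⌋ = 5
Row offset from origin: ⌊(5280369 − 5241686) / 7180⌋ = ⌊5.388⌋ = 5 → row 6 (counted from top)

(6, 5)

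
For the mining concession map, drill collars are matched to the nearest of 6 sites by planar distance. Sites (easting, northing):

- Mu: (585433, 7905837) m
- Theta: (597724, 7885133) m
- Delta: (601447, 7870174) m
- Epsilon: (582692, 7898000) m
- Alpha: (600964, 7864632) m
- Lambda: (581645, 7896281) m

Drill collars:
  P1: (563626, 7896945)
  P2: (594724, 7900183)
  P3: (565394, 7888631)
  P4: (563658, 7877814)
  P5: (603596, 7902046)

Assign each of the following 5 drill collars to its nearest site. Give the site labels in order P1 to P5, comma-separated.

Lambda, Mu, Lambda, Lambda, Theta

P1 → Lambda (d²=325125257.00)
P2 → Mu (d²=118290397.00)
P3 → Lambda (d²=322617501.00)
P4 → Lambda (d²=664562258.00)
P5 → Theta (d²=320529953.00)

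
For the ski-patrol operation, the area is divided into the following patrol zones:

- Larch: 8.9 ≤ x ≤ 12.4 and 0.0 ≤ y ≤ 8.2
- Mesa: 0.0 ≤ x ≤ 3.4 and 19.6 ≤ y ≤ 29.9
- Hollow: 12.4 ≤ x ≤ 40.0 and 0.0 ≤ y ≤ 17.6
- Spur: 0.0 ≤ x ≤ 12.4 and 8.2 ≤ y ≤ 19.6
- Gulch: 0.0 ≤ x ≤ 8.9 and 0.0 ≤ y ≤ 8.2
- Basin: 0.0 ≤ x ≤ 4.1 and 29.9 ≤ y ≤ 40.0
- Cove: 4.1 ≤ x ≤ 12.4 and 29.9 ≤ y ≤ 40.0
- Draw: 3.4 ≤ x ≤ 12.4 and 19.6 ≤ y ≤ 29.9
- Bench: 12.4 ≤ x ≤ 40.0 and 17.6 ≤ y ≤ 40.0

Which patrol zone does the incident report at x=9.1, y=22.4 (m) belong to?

The point has x = 9.1 and y = 22.4.
Only Draw satisfies 3.4 ≤ x ≤ 12.4 and 19.6 ≤ y ≤ 29.9.

Draw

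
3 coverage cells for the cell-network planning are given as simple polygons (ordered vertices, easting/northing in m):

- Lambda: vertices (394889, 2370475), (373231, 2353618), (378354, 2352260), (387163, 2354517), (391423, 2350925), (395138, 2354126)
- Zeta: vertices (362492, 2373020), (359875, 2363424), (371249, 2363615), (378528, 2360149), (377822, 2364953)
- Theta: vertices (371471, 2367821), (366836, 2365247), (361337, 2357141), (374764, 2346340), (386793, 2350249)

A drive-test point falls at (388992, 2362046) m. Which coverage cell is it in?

Cast a ray rightward from (388992, 2362046). For each polygon, the edges (by vertex number in listed order) whose endpoints lie on opposite sides of northing = 2362046, where each meets that height, and whether that is right or left of the point:
Lambda: 1–2 at easting≈384059.4 (left), 6–1 at easting≈395017.4 (right) → 1 crossing.
Zeta: 3–4 at easting≈374544.1 (left), 4–5 at easting≈378249.2 (left) → 0 crossings.
Theta: 2–3 at easting≈364664.5 (left), 5–1 at easting≈376506.5 (left) → 0 crossings.
Only Lambda has an odd count, so the point is inside Lambda.

Lambda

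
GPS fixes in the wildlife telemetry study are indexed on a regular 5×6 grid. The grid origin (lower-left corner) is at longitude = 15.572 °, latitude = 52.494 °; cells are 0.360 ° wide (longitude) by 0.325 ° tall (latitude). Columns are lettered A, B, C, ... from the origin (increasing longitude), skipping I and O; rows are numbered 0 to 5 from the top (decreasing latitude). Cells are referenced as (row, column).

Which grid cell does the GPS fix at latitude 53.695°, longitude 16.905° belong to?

(2, D)

Column index: ⌊(16.905 − 15.572) / 0.360⌋ = ⌊3.703⌋ = 3 → column D
Row offset from origin: ⌊(53.695 − 52.494) / 0.325⌋ = ⌊3.695⌋ = 3 → row 2 (counted from top)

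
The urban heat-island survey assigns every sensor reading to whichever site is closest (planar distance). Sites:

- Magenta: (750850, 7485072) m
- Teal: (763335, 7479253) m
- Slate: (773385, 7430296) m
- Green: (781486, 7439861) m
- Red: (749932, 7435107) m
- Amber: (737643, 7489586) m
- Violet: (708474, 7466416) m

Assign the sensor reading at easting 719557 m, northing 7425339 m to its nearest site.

Squared distances to each site:
Magenta: 4547283138.000; Teal: 4823232680.000; Slate: 2922025433.000; Green: 4046089525.000; Red: 1018054449.000; Amber: 4454780405.000; Violet: 1810152818.000.
Minimum at Red.

Red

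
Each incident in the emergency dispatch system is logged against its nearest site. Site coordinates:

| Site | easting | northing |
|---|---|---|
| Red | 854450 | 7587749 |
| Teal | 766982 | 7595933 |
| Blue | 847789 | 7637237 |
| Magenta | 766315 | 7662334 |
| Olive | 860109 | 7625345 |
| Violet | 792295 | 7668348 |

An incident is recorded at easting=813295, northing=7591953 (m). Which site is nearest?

Squared distances to each site:
Red: 1711407641.000; Teal: 2160734369.000; Blue: 3240476692.000; Magenta: 7160605561.000; Olive: 3306576260.000; Violet: 6277196025.000.
Minimum at Red.

Red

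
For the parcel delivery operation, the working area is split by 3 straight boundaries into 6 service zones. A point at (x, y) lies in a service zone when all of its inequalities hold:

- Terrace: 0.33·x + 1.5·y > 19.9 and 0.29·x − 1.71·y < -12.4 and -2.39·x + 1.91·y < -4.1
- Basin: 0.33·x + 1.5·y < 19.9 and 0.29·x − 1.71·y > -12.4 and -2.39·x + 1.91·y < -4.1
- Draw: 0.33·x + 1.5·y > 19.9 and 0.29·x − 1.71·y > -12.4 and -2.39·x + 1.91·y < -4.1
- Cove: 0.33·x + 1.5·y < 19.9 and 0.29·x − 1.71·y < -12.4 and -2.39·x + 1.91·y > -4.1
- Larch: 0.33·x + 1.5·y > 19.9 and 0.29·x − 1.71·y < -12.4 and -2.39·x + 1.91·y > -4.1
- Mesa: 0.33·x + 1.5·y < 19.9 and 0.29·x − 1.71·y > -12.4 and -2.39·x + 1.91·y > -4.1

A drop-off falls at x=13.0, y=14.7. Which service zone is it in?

0.33·13.0 + 1.5·14.7 = 26.340, which is > 19.9
0.29·13.0 − 1.71·14.7 = -21.367, which is < -12.4
-2.39·13.0 + 1.91·14.7 = -2.993, which is > -4.1
This sign pattern matches Larch.

Larch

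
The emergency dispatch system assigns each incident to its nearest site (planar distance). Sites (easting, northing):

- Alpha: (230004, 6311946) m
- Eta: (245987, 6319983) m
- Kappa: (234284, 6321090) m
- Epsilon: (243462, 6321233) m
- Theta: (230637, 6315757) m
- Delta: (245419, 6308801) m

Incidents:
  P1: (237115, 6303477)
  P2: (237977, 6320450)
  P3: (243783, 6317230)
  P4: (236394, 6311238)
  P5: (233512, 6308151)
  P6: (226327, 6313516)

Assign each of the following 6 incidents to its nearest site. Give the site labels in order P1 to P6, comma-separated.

Delta, Kappa, Eta, Alpha, Alpha, Alpha

P1 → Delta (d²=97301392.00)
P2 → Kappa (d²=14047849.00)
P3 → Eta (d²=12436625.00)
P4 → Alpha (d²=41333364.00)
P5 → Alpha (d²=26708089.00)
P6 → Alpha (d²=15985229.00)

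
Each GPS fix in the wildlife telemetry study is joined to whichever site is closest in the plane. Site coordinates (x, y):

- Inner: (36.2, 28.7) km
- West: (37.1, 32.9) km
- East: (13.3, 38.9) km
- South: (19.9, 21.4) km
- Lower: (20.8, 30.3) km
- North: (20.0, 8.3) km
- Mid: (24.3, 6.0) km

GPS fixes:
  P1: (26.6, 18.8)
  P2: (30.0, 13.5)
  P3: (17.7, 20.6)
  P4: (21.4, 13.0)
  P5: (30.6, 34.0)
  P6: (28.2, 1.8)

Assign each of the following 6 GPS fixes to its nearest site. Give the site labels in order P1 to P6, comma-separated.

P1 → South (d²=51.65)
P2 → Mid (d²=88.74)
P3 → South (d²=5.48)
P4 → North (d²=24.05)
P5 → West (d²=43.46)
P6 → Mid (d²=32.85)

South, Mid, South, North, West, Mid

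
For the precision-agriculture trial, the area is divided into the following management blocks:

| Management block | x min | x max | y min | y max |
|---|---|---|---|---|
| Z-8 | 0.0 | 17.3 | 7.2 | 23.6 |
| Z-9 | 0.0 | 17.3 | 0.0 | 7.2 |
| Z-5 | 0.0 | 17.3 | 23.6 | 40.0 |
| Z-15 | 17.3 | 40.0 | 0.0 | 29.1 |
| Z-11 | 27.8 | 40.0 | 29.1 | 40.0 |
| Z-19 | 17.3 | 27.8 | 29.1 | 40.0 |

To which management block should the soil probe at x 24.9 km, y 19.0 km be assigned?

The point has x = 24.9 and y = 19.0.
Only Z-15 satisfies 17.3 ≤ x ≤ 40.0 and 0.0 ≤ y ≤ 29.1.

Z-15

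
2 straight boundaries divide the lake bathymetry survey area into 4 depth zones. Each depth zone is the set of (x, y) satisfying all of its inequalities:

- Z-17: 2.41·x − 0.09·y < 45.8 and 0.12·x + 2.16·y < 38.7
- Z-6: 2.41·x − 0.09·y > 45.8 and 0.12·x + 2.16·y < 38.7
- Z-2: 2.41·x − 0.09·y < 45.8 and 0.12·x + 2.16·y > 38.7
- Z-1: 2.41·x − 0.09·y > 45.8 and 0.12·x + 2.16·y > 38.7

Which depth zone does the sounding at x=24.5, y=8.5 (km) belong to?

2.41·24.5 − 0.09·8.5 = 58.280, which is > 45.8
0.12·24.5 + 2.16·8.5 = 21.300, which is < 38.7
This sign pattern matches Z-6.

Z-6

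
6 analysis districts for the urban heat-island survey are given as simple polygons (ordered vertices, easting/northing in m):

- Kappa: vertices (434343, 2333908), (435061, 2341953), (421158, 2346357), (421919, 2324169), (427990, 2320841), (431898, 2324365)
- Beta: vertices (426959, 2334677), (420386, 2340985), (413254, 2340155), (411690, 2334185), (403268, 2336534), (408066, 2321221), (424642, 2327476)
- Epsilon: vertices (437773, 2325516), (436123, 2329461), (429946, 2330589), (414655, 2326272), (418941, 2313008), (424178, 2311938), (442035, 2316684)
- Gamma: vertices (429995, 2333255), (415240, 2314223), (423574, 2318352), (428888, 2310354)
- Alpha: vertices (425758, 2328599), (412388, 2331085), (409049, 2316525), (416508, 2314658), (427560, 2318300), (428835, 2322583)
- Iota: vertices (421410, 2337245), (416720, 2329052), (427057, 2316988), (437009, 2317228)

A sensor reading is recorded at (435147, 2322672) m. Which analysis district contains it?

Cast a ray rightward from (435147, 2322672). For each polygon, the edges (by vertex number in listed order) whose endpoints lie on opposite sides of northing = 2322672, where each meets that height, and whether that is right or left of the point:
Kappa: 4–5 at easting≈424649.9 (left), 5–6 at easting≈430020.5 (left) → 0 crossings.
Beta: 5–6 at easting≈407611.4 (left), 6–7 at easting≈411911.2 (left) → 0 crossings.
Epsilon: 4–5 at easting≈415818.3 (left), 7–1 at easting≈439145.4 (right) → 1 crossing.
Gamma: 1–2 at easting≈421790.3 (left), 4–1 at easting≈429483.4 (left) → 0 crossings.
Alpha: 2–3 at easting≈410458.7 (left), 6–1 at easting≈428789.5 (left) → 0 crossings.
Iota: 2–3 at easting≈422186.7 (left), 4–1 at easting≈432766.6 (left) → 0 crossings.
Only Epsilon has an odd count, so the point is inside Epsilon.

Epsilon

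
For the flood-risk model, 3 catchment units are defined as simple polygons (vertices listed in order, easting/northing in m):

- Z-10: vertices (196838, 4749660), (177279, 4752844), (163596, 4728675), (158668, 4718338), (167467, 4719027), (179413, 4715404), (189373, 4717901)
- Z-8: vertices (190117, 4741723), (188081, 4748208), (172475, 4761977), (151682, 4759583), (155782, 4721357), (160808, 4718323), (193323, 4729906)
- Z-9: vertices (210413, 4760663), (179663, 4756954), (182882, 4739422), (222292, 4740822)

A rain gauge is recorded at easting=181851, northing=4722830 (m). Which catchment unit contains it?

Z-10

Cast a ray rightward from (181851, 4722830). For each polygon, the edges (by vertex number in listed order) whose endpoints lie on opposite sides of northing = 4722830, where each meets that height, and whether that is right or left of the point:
Z-10: 3–4 at easting≈160809.5 (left), 7–1 at easting≈190531.6 (right) → 1 crossing.
Z-8: 4–5 at easting≈155624.0 (left), 6–7 at easting≈173459.7 (left) → 0 crossings.
Z-9: no edge straddles that height → 0 crossings.
Only Z-10 has an odd count, so the point is inside Z-10.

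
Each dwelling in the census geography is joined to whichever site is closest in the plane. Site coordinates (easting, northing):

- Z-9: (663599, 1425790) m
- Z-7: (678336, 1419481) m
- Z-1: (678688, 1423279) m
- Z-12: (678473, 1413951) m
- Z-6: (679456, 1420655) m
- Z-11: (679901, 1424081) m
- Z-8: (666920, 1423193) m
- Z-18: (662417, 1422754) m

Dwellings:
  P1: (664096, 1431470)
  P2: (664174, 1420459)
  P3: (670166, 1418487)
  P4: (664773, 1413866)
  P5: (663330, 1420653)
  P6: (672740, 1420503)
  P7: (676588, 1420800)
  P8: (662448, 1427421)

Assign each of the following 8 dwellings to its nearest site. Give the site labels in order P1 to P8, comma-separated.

Z-9, Z-18, Z-8, Z-18, Z-18, Z-7, Z-7, Z-9

P1 → Z-9 (d²=32509409.00)
P2 → Z-18 (d²=8354074.00)
P3 → Z-8 (d²=32682952.00)
P4 → Z-18 (d²=84547280.00)
P5 → Z-18 (d²=5247770.00)
P6 → Z-7 (d²=32359700.00)
P7 → Z-7 (d²=4795265.00)
P8 → Z-9 (d²=3984962.00)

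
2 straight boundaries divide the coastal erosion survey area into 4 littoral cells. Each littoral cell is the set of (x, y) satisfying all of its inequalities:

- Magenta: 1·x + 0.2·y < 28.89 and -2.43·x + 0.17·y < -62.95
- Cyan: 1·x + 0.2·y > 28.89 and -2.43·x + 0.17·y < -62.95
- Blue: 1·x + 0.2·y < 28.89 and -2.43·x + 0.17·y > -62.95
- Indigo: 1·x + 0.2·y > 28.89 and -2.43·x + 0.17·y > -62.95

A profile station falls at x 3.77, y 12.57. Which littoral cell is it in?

Blue

1·3.77 + 0.2·12.57 = 6.284, which is < 28.89
-2.43·3.77 + 0.17·12.57 = -7.024, which is > -62.95
This sign pattern matches Blue.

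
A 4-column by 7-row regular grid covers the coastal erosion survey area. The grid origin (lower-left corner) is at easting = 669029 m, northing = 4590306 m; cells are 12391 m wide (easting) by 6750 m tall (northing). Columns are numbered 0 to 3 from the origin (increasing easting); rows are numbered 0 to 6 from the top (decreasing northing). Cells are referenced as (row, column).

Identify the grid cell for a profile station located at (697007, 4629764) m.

Column index: ⌊(697007 − 669029) / 12391⌋ = ⌊2.258⌋ = 2
Row offset from origin: ⌊(4629764 − 4590306) / 6750⌋ = ⌊5.846⌋ = 5 → row 1 (counted from top)

(1, 2)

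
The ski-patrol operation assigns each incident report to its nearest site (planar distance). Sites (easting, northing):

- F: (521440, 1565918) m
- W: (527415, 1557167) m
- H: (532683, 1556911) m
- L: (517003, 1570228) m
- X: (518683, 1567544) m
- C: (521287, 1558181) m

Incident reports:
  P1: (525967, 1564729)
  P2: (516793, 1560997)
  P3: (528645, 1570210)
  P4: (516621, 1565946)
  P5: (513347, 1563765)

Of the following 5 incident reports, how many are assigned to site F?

2

P1 → F
P2 → C
P3 → F
P4 → X
P5 → X
2 of the 5 go to F.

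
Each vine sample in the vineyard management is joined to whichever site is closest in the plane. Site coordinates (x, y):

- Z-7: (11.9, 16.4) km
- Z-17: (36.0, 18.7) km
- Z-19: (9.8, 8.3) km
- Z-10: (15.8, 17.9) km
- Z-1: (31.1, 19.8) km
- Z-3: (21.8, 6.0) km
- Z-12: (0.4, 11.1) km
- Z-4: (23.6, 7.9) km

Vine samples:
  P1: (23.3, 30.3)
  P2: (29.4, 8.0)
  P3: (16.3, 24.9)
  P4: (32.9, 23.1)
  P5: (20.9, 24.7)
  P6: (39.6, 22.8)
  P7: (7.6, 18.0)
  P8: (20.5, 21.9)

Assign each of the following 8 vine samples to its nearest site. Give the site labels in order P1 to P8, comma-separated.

P1 → Z-1 (d²=171.09)
P2 → Z-4 (d²=33.65)
P3 → Z-10 (d²=49.25)
P4 → Z-1 (d²=14.13)
P5 → Z-10 (d²=72.25)
P6 → Z-17 (d²=29.77)
P7 → Z-7 (d²=21.05)
P8 → Z-10 (d²=38.09)

Z-1, Z-4, Z-10, Z-1, Z-10, Z-17, Z-7, Z-10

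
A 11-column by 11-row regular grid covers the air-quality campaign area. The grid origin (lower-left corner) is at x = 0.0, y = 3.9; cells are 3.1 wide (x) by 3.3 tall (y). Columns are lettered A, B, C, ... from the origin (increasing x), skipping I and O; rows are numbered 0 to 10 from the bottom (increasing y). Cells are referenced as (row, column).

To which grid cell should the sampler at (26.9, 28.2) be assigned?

Column index: ⌊(26.9 − 0.0) / 3.1⌋ = ⌊8.677⌋ = 8 → column J
Row offset from origin: ⌊(28.2 − 3.9) / 3.3⌋ = ⌊7.364⌋ = 7 → row 7

(7, J)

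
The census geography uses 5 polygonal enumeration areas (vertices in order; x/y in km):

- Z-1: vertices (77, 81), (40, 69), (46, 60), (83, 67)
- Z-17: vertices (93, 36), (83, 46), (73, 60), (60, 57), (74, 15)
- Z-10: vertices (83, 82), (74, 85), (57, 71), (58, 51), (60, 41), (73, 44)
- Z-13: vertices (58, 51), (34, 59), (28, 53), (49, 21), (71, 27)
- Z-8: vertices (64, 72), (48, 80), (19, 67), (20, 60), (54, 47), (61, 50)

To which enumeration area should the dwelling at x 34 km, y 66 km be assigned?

Cast a ray rightward from (34, 66). For each polygon, the edges (by vertex number in listed order) whose endpoints lie on opposite sides of y = 66, where each meets that height, and whether that is right or left of the point:
Z-1: 2–3 at x≈42.0 (right), 3–4 at x≈77.7 (right) → 2 crossings.
Z-17: no edge straddles that height → 0 crossings.
Z-10: 3–4 at x≈57.2 (right), 6–1 at x≈78.8 (right) → 2 crossings.
Z-13: no edge straddles that height → 0 crossings.
Z-8: 3–4 at x≈19.1 (left), 6–1 at x≈63.2 (right) → 1 crossing.
Only Z-8 has an odd count, so the point is inside Z-8.

Z-8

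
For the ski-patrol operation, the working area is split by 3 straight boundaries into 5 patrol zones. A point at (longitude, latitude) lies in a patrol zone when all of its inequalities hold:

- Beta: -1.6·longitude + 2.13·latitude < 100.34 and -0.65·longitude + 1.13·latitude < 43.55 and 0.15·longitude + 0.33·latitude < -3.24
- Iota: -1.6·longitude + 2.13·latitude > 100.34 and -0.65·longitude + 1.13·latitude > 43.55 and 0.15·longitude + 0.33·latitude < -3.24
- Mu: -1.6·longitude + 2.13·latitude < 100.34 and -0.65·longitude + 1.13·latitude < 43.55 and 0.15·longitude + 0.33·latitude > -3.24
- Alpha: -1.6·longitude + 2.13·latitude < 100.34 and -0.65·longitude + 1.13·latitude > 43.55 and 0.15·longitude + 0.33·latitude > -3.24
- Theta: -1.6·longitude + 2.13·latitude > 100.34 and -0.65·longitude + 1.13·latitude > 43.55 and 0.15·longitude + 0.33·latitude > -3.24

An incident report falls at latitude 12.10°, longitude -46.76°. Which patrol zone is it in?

Theta

-1.6·-46.76 + 2.13·12.10 = 100.589, which is > 100.34
-0.65·-46.76 + 1.13·12.10 = 44.067, which is > 43.55
0.15·-46.76 + 0.33·12.10 = -3.021, which is > -3.24
This sign pattern matches Theta.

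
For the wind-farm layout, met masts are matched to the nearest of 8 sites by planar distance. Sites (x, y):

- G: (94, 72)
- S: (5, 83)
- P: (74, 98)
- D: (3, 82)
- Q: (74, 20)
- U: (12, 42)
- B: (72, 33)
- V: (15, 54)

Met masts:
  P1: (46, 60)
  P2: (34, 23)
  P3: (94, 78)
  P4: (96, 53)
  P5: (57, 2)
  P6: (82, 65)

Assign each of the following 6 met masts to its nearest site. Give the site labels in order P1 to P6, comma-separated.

P1 → V (d²=997.00)
P2 → U (d²=845.00)
P3 → G (d²=36.00)
P4 → G (d²=365.00)
P5 → Q (d²=613.00)
P6 → G (d²=193.00)

V, U, G, G, Q, G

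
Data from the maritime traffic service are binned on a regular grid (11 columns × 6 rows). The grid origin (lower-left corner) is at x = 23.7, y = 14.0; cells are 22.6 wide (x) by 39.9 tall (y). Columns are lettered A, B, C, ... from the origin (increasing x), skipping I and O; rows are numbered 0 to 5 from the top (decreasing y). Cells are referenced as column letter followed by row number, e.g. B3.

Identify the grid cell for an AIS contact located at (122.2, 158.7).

Column index: ⌊(122.2 − 23.7) / 22.6⌋ = ⌊4.358⌋ = 4 → column E
Row offset from origin: ⌊(158.7 − 14.0) / 39.9⌋ = ⌊3.627⌋ = 3 → row 2 (counted from top)

E2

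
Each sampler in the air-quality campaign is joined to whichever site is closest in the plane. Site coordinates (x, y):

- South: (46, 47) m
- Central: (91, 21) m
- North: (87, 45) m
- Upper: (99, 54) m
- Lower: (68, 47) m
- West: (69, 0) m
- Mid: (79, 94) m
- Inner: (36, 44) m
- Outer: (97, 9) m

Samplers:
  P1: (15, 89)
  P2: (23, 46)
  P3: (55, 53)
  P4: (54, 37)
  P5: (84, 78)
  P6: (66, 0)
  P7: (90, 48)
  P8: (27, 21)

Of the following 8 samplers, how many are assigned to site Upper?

0

P1 → Inner
P2 → Inner
P3 → South
P4 → South
P5 → Mid
P6 → West
P7 → North
P8 → Inner
0 of the 8 go to Upper.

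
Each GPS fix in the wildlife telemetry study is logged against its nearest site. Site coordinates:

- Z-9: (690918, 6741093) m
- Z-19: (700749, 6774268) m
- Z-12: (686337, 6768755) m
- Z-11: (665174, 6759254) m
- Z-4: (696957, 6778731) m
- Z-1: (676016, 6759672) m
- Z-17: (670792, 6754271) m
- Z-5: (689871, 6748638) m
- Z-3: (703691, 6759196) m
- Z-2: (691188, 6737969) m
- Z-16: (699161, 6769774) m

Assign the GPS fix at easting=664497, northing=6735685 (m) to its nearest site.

Squared distances to each site:
Z-9: 727315705.000; Z-19: 2802855393.000; Z-12: 1570610500.000; Z-11: 555956090.000; Z-4: 2906609716.000; Z-1: 708063530.000; Z-17: 385066421.000; Z-5: 811620085.000; Z-3: 2088936757.000; Z-2: 717626137.000; Z-16: 2363652817.000.
Minimum at Z-17.

Z-17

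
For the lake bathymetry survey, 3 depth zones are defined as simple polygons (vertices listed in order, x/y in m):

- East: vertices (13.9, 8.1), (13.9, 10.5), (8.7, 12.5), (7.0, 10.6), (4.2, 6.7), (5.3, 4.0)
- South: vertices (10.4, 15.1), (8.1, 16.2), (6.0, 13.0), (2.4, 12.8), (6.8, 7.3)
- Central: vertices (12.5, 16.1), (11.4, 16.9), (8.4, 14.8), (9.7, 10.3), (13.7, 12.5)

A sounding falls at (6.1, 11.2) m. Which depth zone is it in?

Cast a ray rightward from (6.1, 11.2). For each polygon, the edges (by vertex number in listed order) whose endpoints lie on opposite sides of y = 11.2, where each meets that height, and whether that is right or left of the point:
East: 2–3 at x≈12.08 (right), 3–4 at x≈7.54 (right) → 2 crossings.
South: 4–5 at x≈3.68 (left), 5–1 at x≈8.60 (right) → 1 crossing.
Central: 3–4 at x≈9.44 (right), 4–5 at x≈11.34 (right) → 2 crossings.
Only South has an odd count, so the point is inside South.

South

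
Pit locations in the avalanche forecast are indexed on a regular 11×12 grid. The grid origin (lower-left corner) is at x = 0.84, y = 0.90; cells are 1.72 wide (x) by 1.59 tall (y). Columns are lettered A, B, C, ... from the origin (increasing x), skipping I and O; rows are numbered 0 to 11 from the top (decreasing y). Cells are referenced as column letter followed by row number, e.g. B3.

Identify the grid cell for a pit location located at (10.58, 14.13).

Column index: ⌊(10.58 − 0.84) / 1.72⌋ = ⌊5.663⌋ = 5 → column F
Row offset from origin: ⌊(14.13 − 0.90) / 1.59⌋ = ⌊8.321⌋ = 8 → row 3 (counted from top)

F3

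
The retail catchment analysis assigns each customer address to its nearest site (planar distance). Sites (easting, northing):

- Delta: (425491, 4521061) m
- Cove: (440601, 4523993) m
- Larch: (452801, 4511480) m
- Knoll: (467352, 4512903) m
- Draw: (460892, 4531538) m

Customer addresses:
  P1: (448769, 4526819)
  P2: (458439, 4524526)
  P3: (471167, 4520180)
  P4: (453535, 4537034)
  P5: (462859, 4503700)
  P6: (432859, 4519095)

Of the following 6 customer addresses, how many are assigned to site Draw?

2

P1 → Cove
P2 → Draw
P3 → Knoll
P4 → Draw
P5 → Knoll
P6 → Delta
2 of the 6 go to Draw.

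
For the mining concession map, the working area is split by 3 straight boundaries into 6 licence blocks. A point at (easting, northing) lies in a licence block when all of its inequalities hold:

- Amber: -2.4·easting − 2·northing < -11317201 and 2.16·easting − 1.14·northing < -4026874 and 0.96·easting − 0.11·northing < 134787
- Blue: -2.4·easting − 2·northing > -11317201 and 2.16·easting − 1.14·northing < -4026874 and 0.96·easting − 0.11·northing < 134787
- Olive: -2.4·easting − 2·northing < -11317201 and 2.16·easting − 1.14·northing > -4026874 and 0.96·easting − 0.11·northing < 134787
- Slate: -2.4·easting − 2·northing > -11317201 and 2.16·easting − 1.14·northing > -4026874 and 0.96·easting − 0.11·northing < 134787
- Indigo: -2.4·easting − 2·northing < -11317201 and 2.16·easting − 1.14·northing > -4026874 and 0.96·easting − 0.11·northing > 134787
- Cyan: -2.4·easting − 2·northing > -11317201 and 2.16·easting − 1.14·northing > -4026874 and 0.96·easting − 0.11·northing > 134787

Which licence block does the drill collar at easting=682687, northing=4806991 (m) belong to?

Slate

-2.4·682687 − 2·4806991 = -11252430.800, which is > -11317201
2.16·682687 − 1.14·4806991 = -4005365.820, which is > -4026874
0.96·682687 − 0.11·4806991 = 126610.510, which is < 134787
This sign pattern matches Slate.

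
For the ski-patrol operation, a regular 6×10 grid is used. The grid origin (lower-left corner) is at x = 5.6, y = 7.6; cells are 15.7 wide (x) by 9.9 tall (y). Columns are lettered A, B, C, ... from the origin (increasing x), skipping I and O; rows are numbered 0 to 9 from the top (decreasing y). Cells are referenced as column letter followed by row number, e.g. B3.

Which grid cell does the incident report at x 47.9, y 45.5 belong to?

C6

Column index: ⌊(47.9 − 5.6) / 15.7⌋ = ⌊2.694⌋ = 2 → column C
Row offset from origin: ⌊(45.5 − 7.6) / 9.9⌋ = ⌊3.828⌋ = 3 → row 6 (counted from top)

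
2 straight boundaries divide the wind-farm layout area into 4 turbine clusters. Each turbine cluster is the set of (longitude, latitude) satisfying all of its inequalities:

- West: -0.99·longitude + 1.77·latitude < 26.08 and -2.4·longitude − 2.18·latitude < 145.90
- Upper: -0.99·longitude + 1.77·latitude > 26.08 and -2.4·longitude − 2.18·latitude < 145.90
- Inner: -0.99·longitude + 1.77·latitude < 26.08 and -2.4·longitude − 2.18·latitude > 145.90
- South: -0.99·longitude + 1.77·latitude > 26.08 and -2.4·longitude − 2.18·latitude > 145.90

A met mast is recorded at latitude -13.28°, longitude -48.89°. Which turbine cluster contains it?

Inner

-0.99·-48.89 + 1.77·-13.28 = 24.896, which is < 26.08
-2.4·-48.89 − 2.18·-13.28 = 146.286, which is > 145.90
This sign pattern matches Inner.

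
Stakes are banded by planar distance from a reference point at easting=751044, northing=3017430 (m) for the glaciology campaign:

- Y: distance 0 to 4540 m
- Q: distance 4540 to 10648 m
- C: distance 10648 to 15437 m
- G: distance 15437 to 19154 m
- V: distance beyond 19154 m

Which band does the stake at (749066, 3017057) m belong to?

Distance = √((749066−751044)² + (3017057−3017430)²) = √(3912484.000 + 139129.000) = 2012.862 m.
0 ≤ 2012.862 < 4540 → Y.

Y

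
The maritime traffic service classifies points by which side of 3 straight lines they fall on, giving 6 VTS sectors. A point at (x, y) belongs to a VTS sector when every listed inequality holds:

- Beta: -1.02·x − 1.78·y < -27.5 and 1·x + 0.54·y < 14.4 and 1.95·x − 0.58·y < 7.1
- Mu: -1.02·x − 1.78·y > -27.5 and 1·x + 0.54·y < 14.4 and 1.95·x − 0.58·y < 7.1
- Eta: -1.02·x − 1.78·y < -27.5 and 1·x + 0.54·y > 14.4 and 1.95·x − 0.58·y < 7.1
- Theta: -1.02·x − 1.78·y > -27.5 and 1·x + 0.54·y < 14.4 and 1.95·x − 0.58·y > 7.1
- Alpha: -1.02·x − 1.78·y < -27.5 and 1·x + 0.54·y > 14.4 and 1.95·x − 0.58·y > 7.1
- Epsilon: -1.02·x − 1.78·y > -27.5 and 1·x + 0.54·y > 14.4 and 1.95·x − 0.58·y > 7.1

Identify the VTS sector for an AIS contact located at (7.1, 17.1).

-1.02·7.1 − 1.78·17.1 = -37.680, which is < -27.5
1·7.1 + 0.54·17.1 = 16.334, which is > 14.4
1.95·7.1 − 0.58·17.1 = 3.927, which is < 7.1
This sign pattern matches Eta.

Eta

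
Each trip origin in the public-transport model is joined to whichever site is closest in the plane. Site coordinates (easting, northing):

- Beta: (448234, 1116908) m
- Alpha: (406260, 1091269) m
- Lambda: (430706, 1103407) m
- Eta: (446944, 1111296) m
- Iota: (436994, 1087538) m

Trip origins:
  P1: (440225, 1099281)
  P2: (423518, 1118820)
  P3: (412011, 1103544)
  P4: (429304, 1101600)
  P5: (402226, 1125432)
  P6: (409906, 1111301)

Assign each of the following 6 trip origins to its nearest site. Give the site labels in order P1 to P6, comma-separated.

P1 → Lambda (d²=107635237.00)
P2 → Lambda (d²=289227913.00)
P3 → Alpha (d²=183749626.00)
P4 → Lambda (d²=5230853.00)
P5 → Alpha (d²=1183383725.00)
P6 → Alpha (d²=414574340.00)

Lambda, Lambda, Alpha, Lambda, Alpha, Alpha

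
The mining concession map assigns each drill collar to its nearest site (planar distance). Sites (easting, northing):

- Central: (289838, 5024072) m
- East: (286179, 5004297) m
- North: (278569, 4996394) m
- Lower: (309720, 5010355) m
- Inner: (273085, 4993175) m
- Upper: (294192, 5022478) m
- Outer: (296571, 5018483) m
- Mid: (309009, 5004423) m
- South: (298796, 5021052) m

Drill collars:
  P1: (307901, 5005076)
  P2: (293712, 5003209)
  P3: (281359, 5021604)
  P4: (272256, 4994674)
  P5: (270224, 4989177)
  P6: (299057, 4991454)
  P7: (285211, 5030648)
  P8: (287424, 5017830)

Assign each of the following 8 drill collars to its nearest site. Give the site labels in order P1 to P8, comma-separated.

Mid, East, Central, Inner, Inner, Mid, Central, Central

P1 → Mid (d²=1654073.00)
P2 → East (d²=57929833.00)
P3 → Central (d²=77984465.00)
P4 → Inner (d²=2934242.00)
P5 → Inner (d²=24169325.00)
P6 → Mid (d²=267237265.00)
P7 → Central (d²=64652905.00)
P8 → Central (d²=44789960.00)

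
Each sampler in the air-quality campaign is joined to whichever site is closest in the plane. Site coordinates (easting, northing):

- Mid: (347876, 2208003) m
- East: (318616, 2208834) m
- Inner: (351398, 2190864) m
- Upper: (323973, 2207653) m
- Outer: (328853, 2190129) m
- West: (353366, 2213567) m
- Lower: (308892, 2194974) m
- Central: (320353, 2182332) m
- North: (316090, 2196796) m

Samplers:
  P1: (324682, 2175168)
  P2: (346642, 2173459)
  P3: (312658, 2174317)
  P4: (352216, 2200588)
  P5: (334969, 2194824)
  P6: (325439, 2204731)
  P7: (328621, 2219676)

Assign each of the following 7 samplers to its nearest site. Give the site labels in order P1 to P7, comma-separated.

P1 → Central (d²=70063137.00)
P2 → Inner (d²=325553561.00)
P3 → Central (d²=123453250.00)
P4 → Mid (d²=73817825.00)
P5 → Outer (d²=59448481.00)
P6 → Upper (d²=10687240.00)
P7 → Upper (d²=166156433.00)

Central, Inner, Central, Mid, Outer, Upper, Upper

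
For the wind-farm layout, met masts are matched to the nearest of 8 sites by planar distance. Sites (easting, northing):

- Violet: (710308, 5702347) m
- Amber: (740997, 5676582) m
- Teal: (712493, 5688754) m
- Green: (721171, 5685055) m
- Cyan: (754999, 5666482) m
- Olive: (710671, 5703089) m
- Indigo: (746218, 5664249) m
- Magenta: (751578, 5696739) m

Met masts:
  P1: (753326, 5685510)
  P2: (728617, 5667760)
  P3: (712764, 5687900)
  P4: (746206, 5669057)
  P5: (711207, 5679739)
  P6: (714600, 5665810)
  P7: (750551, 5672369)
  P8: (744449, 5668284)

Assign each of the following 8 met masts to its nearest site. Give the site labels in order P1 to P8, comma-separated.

Magenta, Amber, Teal, Indigo, Teal, Green, Cyan, Indigo

P1 → Magenta (d²=129145945.00)
P2 → Amber (d²=231092084.00)
P3 → Teal (d²=802757.00)
P4 → Indigo (d²=23117008.00)
P5 → Teal (d²=82924021.00)
P6 → Green (d²=413548066.00)
P7 → Cyan (d²=54441473.00)
P8 → Indigo (d²=19410586.00)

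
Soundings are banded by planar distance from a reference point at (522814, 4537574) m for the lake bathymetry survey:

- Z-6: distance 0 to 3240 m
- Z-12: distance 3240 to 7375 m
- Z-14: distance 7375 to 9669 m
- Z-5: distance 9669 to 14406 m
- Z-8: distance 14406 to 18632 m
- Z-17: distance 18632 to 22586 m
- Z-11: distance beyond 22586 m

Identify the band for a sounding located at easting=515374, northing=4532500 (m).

Distance = √((515374−522814)² + (4532500−4537574)²) = √(55353600.000 + 25745476.000) = 9005.503 m.
7375 ≤ 9005.503 < 9669 → Z-14.

Z-14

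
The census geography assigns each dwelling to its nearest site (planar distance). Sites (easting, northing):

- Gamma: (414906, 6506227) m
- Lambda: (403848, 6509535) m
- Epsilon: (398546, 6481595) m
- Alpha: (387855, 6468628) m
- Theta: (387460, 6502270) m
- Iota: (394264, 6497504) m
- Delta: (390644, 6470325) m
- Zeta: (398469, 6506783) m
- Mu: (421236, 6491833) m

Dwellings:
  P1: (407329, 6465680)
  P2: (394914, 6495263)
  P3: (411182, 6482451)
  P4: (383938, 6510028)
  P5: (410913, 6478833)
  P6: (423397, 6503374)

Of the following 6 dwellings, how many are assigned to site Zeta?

0

P1 → Delta
P2 → Iota
P3 → Epsilon
P4 → Theta
P5 → Epsilon
P6 → Gamma
0 of the 6 go to Zeta.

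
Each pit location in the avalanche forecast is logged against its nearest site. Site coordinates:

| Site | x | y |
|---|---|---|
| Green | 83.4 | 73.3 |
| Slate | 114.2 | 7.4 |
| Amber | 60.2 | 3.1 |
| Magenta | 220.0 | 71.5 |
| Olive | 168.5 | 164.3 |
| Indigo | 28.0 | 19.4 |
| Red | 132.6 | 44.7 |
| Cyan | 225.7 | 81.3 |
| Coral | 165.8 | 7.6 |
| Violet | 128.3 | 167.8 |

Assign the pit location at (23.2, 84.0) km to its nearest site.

Squared distances to each site:
Green: 3738.530; Slate: 14148.560; Amber: 7913.810; Magenta: 38886.490; Olive: 27560.180; Indigo: 4196.200; Red: 13512.850; Cyan: 41013.540; Coral: 26171.720; Violet: 18068.450.
Minimum at Green.

Green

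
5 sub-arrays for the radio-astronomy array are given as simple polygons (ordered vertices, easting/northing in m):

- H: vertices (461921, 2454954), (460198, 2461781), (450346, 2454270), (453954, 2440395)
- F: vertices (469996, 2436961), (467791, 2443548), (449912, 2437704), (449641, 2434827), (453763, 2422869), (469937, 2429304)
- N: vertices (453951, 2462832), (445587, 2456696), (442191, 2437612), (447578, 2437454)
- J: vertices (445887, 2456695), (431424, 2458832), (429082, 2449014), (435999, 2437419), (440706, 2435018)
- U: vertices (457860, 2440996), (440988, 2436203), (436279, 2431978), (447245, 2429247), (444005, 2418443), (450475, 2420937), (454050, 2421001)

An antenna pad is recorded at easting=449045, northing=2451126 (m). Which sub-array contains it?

N

Cast a ray rightward from (449045, 2451126). For each polygon, the edges (by vertex number in listed order) whose endpoints lie on opposite sides of northing = 2451126, where each meets that height, and whether that is right or left of the point:
H: 3–4 at easting≈451163.6 (right), 4–1 at easting≈459826.2 (right) → 2 crossings.
F: no edge straddles that height → 0 crossings.
N: 2–3 at easting≈444595.8 (left), 4–1 at easting≈451011.4 (right) → 1 crossing.
J: 2–3 at easting≈429585.8 (left), 5–1 at easting≈444556.0 (left) → 0 crossings.
U: no edge straddles that height → 0 crossings.
Only N has an odd count, so the point is inside N.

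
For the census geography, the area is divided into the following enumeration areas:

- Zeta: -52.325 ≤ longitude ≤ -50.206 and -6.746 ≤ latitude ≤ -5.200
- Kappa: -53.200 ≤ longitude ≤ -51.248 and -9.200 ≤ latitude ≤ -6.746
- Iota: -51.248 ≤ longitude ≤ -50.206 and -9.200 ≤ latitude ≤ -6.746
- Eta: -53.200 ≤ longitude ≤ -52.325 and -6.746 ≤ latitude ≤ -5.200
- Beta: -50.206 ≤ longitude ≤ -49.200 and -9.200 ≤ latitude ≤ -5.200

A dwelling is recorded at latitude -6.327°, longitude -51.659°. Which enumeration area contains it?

Zeta

The point has longitude = -51.659 and latitude = -6.327.
Only Zeta satisfies -52.325 ≤ longitude ≤ -50.206 and -6.746 ≤ latitude ≤ -5.200.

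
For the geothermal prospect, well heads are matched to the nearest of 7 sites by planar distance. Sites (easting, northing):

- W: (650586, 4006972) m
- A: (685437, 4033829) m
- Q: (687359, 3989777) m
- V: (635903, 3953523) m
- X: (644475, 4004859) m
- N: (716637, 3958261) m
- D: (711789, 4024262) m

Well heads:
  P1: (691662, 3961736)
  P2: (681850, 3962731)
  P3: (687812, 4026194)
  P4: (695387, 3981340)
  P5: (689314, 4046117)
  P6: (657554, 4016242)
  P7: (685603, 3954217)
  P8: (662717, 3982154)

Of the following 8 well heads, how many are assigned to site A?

2

P1 → N
P2 → Q
P3 → A
P4 → Q
P5 → A
P6 → W
P7 → N
P8 → Q
2 of the 8 go to A.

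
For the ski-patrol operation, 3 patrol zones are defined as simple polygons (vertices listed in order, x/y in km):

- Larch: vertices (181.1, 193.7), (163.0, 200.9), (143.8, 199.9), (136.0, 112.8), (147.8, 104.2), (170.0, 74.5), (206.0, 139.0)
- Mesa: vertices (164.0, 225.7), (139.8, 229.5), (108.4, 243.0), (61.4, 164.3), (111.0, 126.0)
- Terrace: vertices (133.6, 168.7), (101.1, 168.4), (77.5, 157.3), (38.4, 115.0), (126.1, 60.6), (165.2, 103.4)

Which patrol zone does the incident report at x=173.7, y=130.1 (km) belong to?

Cast a ray rightward from (173.7, 130.1). For each polygon, the edges (by vertex number in listed order) whose endpoints lie on opposite sides of y = 130.1, where each meets that height, and whether that is right or left of the point:
Larch: 3–4 at x≈137.55 (left), 6–7 at x≈201.03 (right) → 1 crossing.
Mesa: 4–5 at x≈105.69 (left), 5–1 at x≈113.18 (left) → 0 crossings.
Terrace: 3–4 at x≈52.36 (left), 6–1 at x≈152.28 (left) → 0 crossings.
Only Larch has an odd count, so the point is inside Larch.

Larch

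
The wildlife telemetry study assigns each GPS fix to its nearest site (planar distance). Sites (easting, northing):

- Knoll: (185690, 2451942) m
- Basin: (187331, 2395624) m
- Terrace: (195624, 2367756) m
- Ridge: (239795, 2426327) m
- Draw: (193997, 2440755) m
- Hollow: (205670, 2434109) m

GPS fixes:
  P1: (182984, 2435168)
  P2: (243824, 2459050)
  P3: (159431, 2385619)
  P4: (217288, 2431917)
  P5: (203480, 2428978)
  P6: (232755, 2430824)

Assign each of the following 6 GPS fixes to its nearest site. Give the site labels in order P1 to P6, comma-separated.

P1 → Draw (d²=152500738.00)
P2 → Ridge (d²=1087027570.00)
P3 → Basin (d²=878510025.00)
P4 → Hollow (d²=139782788.00)
P5 → Hollow (d²=31123261.00)
P6 → Ridge (d²=69784609.00)

Draw, Ridge, Basin, Hollow, Hollow, Ridge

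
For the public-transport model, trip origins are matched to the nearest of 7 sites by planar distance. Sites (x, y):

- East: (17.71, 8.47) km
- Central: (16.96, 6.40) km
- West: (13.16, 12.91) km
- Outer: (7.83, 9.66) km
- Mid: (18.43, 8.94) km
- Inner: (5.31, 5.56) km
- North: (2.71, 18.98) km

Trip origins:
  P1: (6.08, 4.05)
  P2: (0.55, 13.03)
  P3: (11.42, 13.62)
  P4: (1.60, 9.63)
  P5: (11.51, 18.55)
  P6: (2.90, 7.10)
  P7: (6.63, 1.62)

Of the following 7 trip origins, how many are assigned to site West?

2

P1 → Inner
P2 → North
P3 → West
P4 → Inner
P5 → West
P6 → Inner
P7 → Inner
2 of the 7 go to West.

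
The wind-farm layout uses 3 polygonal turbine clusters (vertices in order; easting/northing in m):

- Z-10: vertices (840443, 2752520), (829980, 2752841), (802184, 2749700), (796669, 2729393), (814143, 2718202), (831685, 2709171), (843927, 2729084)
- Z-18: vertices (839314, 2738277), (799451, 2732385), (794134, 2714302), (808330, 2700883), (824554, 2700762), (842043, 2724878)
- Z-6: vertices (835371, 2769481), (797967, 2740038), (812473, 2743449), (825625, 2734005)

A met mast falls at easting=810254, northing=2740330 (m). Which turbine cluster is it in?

Cast a ray rightward from (810254, 2740330). For each polygon, the edges (by vertex number in listed order) whose endpoints lie on opposite sides of northing = 2740330, where each meets that height, and whether that is right or left of the point:
Z-10: 3–4 at easting≈799639.3 (left), 7–1 at easting≈842255.2 (right) → 1 crossing.
Z-18: no edge straddles that height → 0 crossings.
Z-6: 1–2 at easting≈798338.0 (left), 2–3 at easting≈799208.8 (left), 3–4 at easting≈816816.6 (right), 4–1 at easting≈827362.6 (right) → 2 crossings.
Only Z-10 has an odd count, so the point is inside Z-10.

Z-10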